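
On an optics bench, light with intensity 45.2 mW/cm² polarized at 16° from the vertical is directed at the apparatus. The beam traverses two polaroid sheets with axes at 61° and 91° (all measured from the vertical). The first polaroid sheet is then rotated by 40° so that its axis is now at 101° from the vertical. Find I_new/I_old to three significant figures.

I_new/I_old ≈ 0.0196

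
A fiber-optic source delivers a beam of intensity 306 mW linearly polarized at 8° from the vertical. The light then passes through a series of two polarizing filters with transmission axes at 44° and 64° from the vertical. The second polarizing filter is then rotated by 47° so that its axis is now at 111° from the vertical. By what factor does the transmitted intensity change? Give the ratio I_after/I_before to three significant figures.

I_new/I_old ≈ 0.173

Before rotation:
I₁ = I₀ cos²(44° − 8°) = I₀ cos²(36°) = 0.6545 I₀.
I₂ = I₁ cos²(64° − 44°) = 0.6545 I₀ · cos²(20°) = 0.5779 I₀.
After rotation:
I₁ = I₀ cos²(44° − 8°) = I₀ cos²(36°) = 0.6545 I₀.
I₂ = I₁ cos²(111° − 44°) = 0.6545 I₀ · cos²(67°) = 0.09992 I₀.
Ratio = 0.09992 / 0.5779 = 0.1729.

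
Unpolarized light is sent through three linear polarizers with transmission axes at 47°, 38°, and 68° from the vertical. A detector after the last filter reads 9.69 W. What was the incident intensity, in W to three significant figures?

Unpolarized light through the first polarizer → I₁ = ½ I₀, now polarized at 47°.
I₂ = I₁ cos²(38° − 47°) = 0.5 I₀ · cos²(9°) = 0.4878 I₀.
I₃ = I₂ cos²(68° − 38°) = 0.4878 I₀ · cos²(30°) = 0.3658 I₀.
So 9.69 W = 0.3658 I₀, giving I₀ = 9.69/0.3658 = 26.49 W.

I₀ ≈ 26.5 W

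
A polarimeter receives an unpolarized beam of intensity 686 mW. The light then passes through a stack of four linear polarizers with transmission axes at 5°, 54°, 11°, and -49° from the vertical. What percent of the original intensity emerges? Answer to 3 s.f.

Unpolarized light through the first polarizer → I₁ = 686 mW/2 = 343 mW, polarized at 5°.
I₂ = I₁ · cos²(49°) = 343 · 0.4304 = 147.6 mW.
I₃ = I₂ · cos²(43°) = 147.6 · 0.5349 = 78.97 mW.
I₄ = I₃ · cos²(60°) = 78.97 · 0.25 = 19.74 mW.
That is 2.878% of the incident intensity.

≈ 2.88%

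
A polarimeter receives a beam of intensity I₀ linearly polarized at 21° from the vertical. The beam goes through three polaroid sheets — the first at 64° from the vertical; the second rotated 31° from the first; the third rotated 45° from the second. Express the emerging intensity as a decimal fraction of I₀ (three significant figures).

≈ 0.196 I₀

I₁ = I₀ cos²(64° − 21°) = I₀ cos²(43°) = 0.5349 I₀.
I₂ = I₁ cos²(31°) = 0.5349 · 0.7347 I₀ = 0.393 I₀.
I₃ = I₂ cos²(45°) = 0.393 · 0.5 I₀ = 0.1965 I₀.
Transmitted fraction = 0.1965.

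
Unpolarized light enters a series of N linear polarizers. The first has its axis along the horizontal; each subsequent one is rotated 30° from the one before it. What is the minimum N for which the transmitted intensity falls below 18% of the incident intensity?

First polarizer halves the unpolarized light: factor 1/2.
Each further stage multiplies by cos²(30°) = 0.75.
After N polarizers: T = 0.5·0.75^(N−1). Require T < 0.18 ⇒ N−1 > ln(0.18/0.5)/ln(0.75) = 3.55, so N−1 ≥ 4 and N = 5.
Check: N=5 gives T = 0.1582 < 0.18; N=4 gives T = 0.2109.

N = 5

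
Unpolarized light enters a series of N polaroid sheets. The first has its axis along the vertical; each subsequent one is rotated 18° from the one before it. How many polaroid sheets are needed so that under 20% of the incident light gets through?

First polarizer halves the unpolarized light: factor 1/2.
Each further stage multiplies by cos²(18°) = 0.9045.
After N polarizers: T = 0.5·0.9045^(N−1). Require T < 0.20 ⇒ N−1 > ln(0.20/0.5)/ln(0.9045) = 9.13, so N−1 ≥ 10 and N = 11.
Check: N=11 gives T = 0.1833 < 0.20; N=10 gives T = 0.2026.

N = 11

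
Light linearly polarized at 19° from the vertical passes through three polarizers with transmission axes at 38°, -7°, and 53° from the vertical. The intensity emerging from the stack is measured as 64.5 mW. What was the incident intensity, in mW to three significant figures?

I₀ ≈ 577 mW

By Malus's law, I₁ = I₀ cos²(38° − 19°) = I₀ cos²(19°) = 0.894 I₀.
I₂ = I₁ cos²(-7° − 38°) = 0.894 I₀ · cos²(45°) = 0.447 I₀.
I₃ = I₂ cos²(53° + 7°) = 0.447 I₀ · cos²(60°) = 0.1118 I₀.
So 64.5 mW = 0.1118 I₀, giving I₀ = 64.5/0.1118 = 577.2 mW.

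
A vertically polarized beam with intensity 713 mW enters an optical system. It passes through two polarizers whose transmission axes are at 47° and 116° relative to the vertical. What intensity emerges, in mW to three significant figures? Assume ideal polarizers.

I₁ = 713 mW · cos²(47°) = 331.6 mW.
I₂ = I₁ · cos²(69°) = 331.6 · 0.1284 = 42.59 mW.

I ≈ 42.6 mW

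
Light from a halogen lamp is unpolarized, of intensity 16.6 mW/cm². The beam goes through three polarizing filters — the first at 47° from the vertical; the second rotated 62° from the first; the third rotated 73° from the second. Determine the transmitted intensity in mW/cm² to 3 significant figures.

Unpolarized light through the first polarizer → I₁ = 16.6 mW/cm²/2 = 8.3 mW/cm², polarized at 47°.
I₂ = I₁ · cos²(62°) = 8.3 · 0.2204 = 1.829 mW/cm².
I₃ = I₂ · cos²(73°) = 1.829 · 0.08548 = 0.1564 mW/cm².

I ≈ 0.156 mW/cm²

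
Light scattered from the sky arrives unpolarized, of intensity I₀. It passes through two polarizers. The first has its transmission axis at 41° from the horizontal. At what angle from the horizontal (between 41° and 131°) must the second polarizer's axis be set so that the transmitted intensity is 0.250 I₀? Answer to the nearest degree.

Unpolarized light through the first polarizer → I₁ = ½ I₀, now polarized at 41°.
Need I₂/I₀ = 0.25, so cos²(θ − 41°) = 0.25 / 0.5 = 0.5.
θ − 41° = arccos(√0.5) = 45.0°, giving θ ≈ 41 + 45.0 = 86.0°.

θ ≈ 86°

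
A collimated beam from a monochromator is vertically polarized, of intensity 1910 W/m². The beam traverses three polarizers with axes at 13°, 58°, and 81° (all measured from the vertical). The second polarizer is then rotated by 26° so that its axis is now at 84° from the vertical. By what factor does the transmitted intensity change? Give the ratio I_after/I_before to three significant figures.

I_new/I_old ≈ 0.249

Before rotation:
By Malus's law, I₁ = I₀ cos²(13° − 0°) = I₀ cos²(13°) = 0.9494 I₀.
I₂ = I₁ cos²(58° − 13°) = 0.9494 I₀ · cos²(45°) = 0.4747 I₀.
I₃ = I₂ cos²(81° − 58°) = 0.4747 I₀ · cos²(23°) = 0.4022 I₀.
After rotation:
I₁ = I₀ cos²(13° − 0°) = I₀ cos²(13°) = 0.9494 I₀.
I₂ = I₁ cos²(84° − 13°) = 0.9494 I₀ · cos²(71°) = 0.1006 I₀.
I₃ = I₂ cos²(81° − 84°) = 0.1006 I₀ · cos²(3°) = 0.1004 I₀.
Ratio = 0.1004 / 0.4022 = 0.2495.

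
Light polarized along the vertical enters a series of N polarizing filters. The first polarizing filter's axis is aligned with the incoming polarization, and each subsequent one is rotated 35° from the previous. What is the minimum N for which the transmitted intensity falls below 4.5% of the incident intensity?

First polarizer is aligned with the polarization: full transmission.
Each further stage multiplies by cos²(35°) = 0.671.
After N polarizers: T = 0.671^(N−1). Require T < 0.045 ⇒ N−1 > ln(0.045)/ln(0.671) = 7.77, so N−1 ≥ 8 and N = 9.
Check: N=9 gives T = 0.0411 < 0.045; N=8 gives T = 0.06125.

N = 9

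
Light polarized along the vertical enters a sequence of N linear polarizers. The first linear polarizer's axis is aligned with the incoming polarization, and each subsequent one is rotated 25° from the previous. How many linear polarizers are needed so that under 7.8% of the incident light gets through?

First polarizer is aligned with the polarization: full transmission.
Each further stage multiplies by cos²(25°) = 0.8214.
After N polarizers: T = 0.8214^(N−1). Require T < 0.078 ⇒ N−1 > ln(0.078)/ln(0.8214) = 12.97, so N−1 ≥ 13 and N = 14.
Check: N=14 gives T = 0.07748 < 0.078; N=13 gives T = 0.09432.

N = 14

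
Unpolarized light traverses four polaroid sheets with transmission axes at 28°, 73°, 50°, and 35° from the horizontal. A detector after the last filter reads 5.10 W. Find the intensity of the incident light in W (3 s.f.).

Unpolarized light through the first polarizer → I₁ = ½ I₀, now polarized at 28°.
I₂ = I₁ cos²(73° − 28°) = 0.5 I₀ · cos²(45°) = 0.25 I₀.
I₃ = I₂ cos²(50° − 73°) = 0.25 I₀ · cos²(23°) = 0.2118 I₀.
I₄ = I₃ cos²(35° − 50°) = 0.2118 I₀ · cos²(15°) = 0.1976 I₀.
So 5.10 W = 0.1976 I₀, giving I₀ = 5.10/0.1976 = 25.8 W.

I₀ ≈ 25.8 W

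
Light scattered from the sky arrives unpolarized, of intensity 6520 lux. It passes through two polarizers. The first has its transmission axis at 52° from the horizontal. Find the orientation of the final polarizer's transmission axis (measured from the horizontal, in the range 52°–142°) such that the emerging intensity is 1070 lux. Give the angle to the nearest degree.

θ ≈ 107°

Unpolarized light through the first polarizer → I₁ = ½ I₀, now polarized at 52°.
Target fraction: 1070 / 6520 lux = 0.1641 of I₀.
Need I₂/I₀ = 0.1641, so cos²(θ − 52°) = 0.1641 / 0.5 = 0.3282.
θ − 52° = arccos(√0.3282) = 55.0°, giving θ ≈ 52 + 55.0 = 107.0°.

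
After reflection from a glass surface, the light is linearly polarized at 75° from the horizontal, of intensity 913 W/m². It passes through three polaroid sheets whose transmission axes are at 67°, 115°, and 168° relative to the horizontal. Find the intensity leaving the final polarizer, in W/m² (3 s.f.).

I ≈ 145 W/m²

By Malus's law, I₁ = 913 W/m² · cos²(8°) = 895.3 W/m².
I₂ = I₁ · cos²(48°) = 895.3 · 0.4477 = 400.9 W/m².
I₃ = I₂ · cos²(53°) = 400.9 · 0.3622 = 145.2 W/m².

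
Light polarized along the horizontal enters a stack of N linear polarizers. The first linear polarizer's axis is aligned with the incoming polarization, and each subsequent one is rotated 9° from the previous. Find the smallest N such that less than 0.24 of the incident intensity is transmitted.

First polarizer is aligned with the polarization: full transmission.
Each further stage multiplies by cos²(9°) = 0.9755.
After N polarizers: T = 0.9755^(N−1). Require T < 0.24 ⇒ N−1 > ln(0.24)/ln(0.9755) = 57.60, so N−1 ≥ 58 and N = 59.
Check: N=59 gives T = 0.2376 < 0.24; N=58 gives T = 0.2436.

N = 59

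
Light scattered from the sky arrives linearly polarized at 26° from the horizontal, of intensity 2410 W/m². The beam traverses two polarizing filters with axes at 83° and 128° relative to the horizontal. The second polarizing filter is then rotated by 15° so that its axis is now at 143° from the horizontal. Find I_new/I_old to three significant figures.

Before rotation:
I₁ = I₀ cos²(83° − 26°) = I₀ cos²(57°) = 0.2966 I₀.
I₂ = I₁ cos²(128° − 83°) = 0.2966 I₀ · cos²(45°) = 0.1483 I₀.
After rotation:
I₁ = I₀ cos²(83° − 26°) = I₀ cos²(57°) = 0.2966 I₀.
I₂ = I₁ cos²(143° − 83°) = 0.2966 I₀ · cos²(60°) = 0.07416 I₀.
Ratio = 0.07416 / 0.1483 = 0.5.

I_new/I_old ≈ 0.500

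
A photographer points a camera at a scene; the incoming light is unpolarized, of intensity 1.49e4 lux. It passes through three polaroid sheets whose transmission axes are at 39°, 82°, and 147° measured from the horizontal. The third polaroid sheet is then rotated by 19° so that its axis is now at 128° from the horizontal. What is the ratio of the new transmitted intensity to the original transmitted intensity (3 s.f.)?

Before rotation:
Unpolarized light through the first polarizer → I₁ = ½ I₀, now polarized at 39°.
I₂ = I₁ cos²(82° − 39°) = 0.5 I₀ · cos²(43°) = 0.2674 I₀.
I₃ = I₂ cos²(147° − 82°) = 0.2674 I₀ · cos²(65°) = 0.04777 I₀.
After rotation:
Unpolarized light through the first polarizer → I₁ = ½ I₀, now polarized at 39°.
I₂ = I₁ cos²(82° − 39°) = 0.5 I₀ · cos²(43°) = 0.2674 I₀.
I₃ = I₂ cos²(128° − 82°) = 0.2674 I₀ · cos²(46°) = 0.1291 I₀.
Ratio = 0.1291 / 0.04777 = 2.702.

I_new/I_old ≈ 2.70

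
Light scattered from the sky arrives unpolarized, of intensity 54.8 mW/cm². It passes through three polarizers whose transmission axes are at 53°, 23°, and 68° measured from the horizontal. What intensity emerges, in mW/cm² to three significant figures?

I ≈ 10.3 mW/cm²

Unpolarized light through the first polarizer → I₁ = 54.8 mW/cm²/2 = 27.4 mW/cm², polarized at 53°.
I₂ = I₁ · cos²(30°) = 27.4 · 0.75 = 20.55 mW/cm².
I₃ = I₂ · cos²(45°) = 20.55 · 0.5 = 10.28 mW/cm².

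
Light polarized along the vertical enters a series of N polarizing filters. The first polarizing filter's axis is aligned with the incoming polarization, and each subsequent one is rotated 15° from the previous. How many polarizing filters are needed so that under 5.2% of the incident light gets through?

First polarizer is aligned with the polarization: full transmission.
Each further stage multiplies by cos²(15°) = 0.933.
After N polarizers: T = 0.933^(N−1). Require T < 0.052 ⇒ N−1 > ln(0.052)/ln(0.933) = 42.64, so N−1 ≥ 43 and N = 44.
Check: N=44 gives T = 0.05072 < 0.052; N=43 gives T = 0.05436.

N = 44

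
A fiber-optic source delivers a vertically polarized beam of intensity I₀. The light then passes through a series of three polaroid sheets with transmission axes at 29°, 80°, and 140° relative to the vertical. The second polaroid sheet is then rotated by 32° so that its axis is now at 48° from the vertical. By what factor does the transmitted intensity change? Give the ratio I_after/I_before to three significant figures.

Before rotation:
I₁ = I₀ cos²(29° − 0°) = I₀ cos²(29°) = 0.765 I₀.
I₂ = I₁ cos²(80° − 29°) = 0.765 I₀ · cos²(51°) = 0.303 I₀.
I₃ = I₂ cos²(140° − 80°) = 0.303 I₀ · cos²(60°) = 0.07574 I₀.
After rotation:
I₁ = I₀ cos²(29° − 0°) = I₀ cos²(29°) = 0.765 I₀.
I₂ = I₁ cos²(48° − 29°) = 0.765 I₀ · cos²(19°) = 0.6839 I₀.
Angle between axes 2 and 3: 88°. I₃ = 0.6839 I₀ · cos²(88°) = 0.0008329 I₀.
Ratio = 0.0008329 / 0.07574 = 0.011.

I_new/I_old ≈ 0.0110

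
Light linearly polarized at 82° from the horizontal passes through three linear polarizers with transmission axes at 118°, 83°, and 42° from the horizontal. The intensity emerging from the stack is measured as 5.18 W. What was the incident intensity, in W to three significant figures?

I₀ ≈ 20.7 W

I₁ = I₀ cos²(118° − 82°) = I₀ cos²(36°) = 0.6545 I₀.
I₂ = I₁ cos²(83° − 118°) = 0.6545 I₀ · cos²(35°) = 0.4392 I₀.
I₃ = I₂ cos²(42° − 83°) = 0.4392 I₀ · cos²(41°) = 0.2502 I₀.
So 5.18 W = 0.2502 I₀, giving I₀ = 5.18/0.2502 = 20.71 W.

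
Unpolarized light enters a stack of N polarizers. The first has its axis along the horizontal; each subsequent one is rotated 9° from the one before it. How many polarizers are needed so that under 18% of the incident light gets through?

N = 43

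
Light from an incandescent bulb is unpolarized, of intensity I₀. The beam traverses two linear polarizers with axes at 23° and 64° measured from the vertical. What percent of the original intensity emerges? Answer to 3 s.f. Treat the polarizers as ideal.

Unpolarized light through the first polarizer → I₁ = ½ I₀, now polarized at 23°.
I₂ = I₁ cos²(64° − 23°) = 0.5 I₀ · cos²(41°) = 0.2848 I₀.
That is 28.48% of the incident intensity.

≈ 28.5%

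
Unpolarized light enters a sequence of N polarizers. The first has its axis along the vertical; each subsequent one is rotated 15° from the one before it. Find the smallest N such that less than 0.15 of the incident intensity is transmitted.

First polarizer halves the unpolarized light: factor 1/2.
Each further stage multiplies by cos²(15°) = 0.933.
After N polarizers: T = 0.5·0.933^(N−1). Require T < 0.15 ⇒ N−1 > ln(0.15/0.5)/ln(0.933) = 17.36, so N−1 ≥ 18 and N = 19.
Check: N=19 gives T = 0.1435 < 0.15; N=18 gives T = 0.1538.

N = 19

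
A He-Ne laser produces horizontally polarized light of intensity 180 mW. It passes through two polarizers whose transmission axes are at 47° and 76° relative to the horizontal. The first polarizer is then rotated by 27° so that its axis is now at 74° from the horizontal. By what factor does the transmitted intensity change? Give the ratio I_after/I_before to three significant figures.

Before rotation:
By Malus's law, I₁ = I₀ cos²(47° − 0°) = I₀ cos²(47°) = 0.4651 I₀.
I₂ = I₁ cos²(76° − 47°) = 0.4651 I₀ · cos²(29°) = 0.3558 I₀.
After rotation:
I₁ = I₀ cos²(74° − 0°) = I₀ cos²(74°) = 0.07598 I₀.
I₂ = I₁ cos²(76° − 74°) = 0.07598 I₀ · cos²(2°) = 0.07588 I₀.
Ratio = 0.07588 / 0.3558 = 0.2133.

I_new/I_old ≈ 0.213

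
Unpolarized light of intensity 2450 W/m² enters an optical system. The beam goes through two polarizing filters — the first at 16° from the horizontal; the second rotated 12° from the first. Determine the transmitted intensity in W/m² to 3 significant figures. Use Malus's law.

I ≈ 1170 W/m²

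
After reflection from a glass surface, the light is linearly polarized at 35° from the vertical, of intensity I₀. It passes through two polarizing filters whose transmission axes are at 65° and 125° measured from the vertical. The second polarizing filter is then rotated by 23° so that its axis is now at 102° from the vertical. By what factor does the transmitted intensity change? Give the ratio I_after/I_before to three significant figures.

Before rotation:
I₁ = I₀ cos²(65° − 35°) = I₀ cos²(30°) = 0.75 I₀.
I₂ = I₁ cos²(125° − 65°) = 0.75 I₀ · cos²(60°) = 0.1875 I₀.
After rotation:
I₁ = I₀ cos²(65° − 35°) = I₀ cos²(30°) = 0.75 I₀.
I₂ = I₁ cos²(102° − 65°) = 0.75 I₀ · cos²(37°) = 0.4784 I₀.
Ratio = 0.4784 / 0.1875 = 2.551.

I_new/I_old ≈ 2.55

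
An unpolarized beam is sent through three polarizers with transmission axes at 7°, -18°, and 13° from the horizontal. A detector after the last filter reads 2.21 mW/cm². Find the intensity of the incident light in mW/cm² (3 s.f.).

I₀ ≈ 7.32 mW/cm²

Unpolarized light through the first polarizer → I₁ = ½ I₀, now polarized at 7°.
I₂ = I₁ cos²(-18° − 7°) = 0.5 I₀ · cos²(25°) = 0.4107 I₀.
I₃ = I₂ cos²(13° + 18°) = 0.4107 I₀ · cos²(31°) = 0.3018 I₀.
So 2.21 mW/cm² = 0.3018 I₀, giving I₀ = 2.21/0.3018 = 7.324 mW/cm².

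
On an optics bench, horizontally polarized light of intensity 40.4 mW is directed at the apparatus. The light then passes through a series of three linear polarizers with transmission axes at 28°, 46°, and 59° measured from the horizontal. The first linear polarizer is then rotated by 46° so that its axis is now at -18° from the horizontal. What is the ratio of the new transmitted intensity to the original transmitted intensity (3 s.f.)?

I_new/I_old ≈ 0.246

Before rotation:
I₁ = I₀ cos²(28° − 0°) = I₀ cos²(28°) = 0.7796 I₀.
I₂ = I₁ cos²(46° − 28°) = 0.7796 I₀ · cos²(18°) = 0.7052 I₀.
I₃ = I₂ cos²(59° − 46°) = 0.7052 I₀ · cos²(13°) = 0.6695 I₀.
After rotation:
I₁ = I₀ cos²(-18° − 0°) = I₀ cos²(18°) = 0.9045 I₀.
I₂ = I₁ cos²(46° + 18°) = 0.9045 I₀ · cos²(64°) = 0.1738 I₀.
I₃ = I₂ cos²(59° − 46°) = 0.1738 I₀ · cos²(13°) = 0.165 I₀.
Ratio = 0.165 / 0.6695 = 0.2465.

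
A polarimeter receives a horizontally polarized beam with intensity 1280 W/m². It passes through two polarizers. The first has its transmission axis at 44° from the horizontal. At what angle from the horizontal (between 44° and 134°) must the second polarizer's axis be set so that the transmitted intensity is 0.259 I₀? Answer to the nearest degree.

By Malus's law, I₁ = I₀ cos²(44° − 0°) = I₀ cos²(44°) = 0.5174 I₀.
Need I₂/I₀ = 0.259, so cos²(θ − 44°) = 0.259 / 0.5174 = 0.5005.
θ − 44° = arccos(√0.5005) = 45.0°, giving θ ≈ 44 + 45.0 = 89.0°.

θ ≈ 89°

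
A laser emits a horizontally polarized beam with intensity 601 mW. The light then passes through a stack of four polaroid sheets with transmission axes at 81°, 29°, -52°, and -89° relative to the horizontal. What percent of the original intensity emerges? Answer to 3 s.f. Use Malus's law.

By Malus's law, I₁ = 601 mW · cos²(81°) = 14.71 mW.
I₂ = I₁ · cos²(52°) = 14.71 · 0.379 = 5.575 mW.
I₃ = I₂ · cos²(81°) = 5.575 · 0.02447 = 0.1364 mW.
I₄ = I₃ · cos²(37°) = 0.1364 · 0.6378 = 0.08701 mW.
That is 0.01448% of the incident intensity.

≈ 0.0145%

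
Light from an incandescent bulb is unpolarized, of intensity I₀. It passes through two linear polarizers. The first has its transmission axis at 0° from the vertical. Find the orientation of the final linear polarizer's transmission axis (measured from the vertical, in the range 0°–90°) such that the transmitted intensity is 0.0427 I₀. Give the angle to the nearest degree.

θ ≈ 73°

Unpolarized light through the first polarizer → I₁ = ½ I₀, now polarized at 0°.
Need I₂/I₀ = 0.0427, so cos²(θ − 0°) = 0.0427 / 0.5 = 0.0854.
θ − 0° = arccos(√0.0854) = 73.0°, giving θ ≈ 0 + 73.0 = 73.0°.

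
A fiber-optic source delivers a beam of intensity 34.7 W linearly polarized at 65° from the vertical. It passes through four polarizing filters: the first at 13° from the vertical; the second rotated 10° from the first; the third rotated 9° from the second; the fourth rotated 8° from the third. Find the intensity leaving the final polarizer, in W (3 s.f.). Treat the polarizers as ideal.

I ≈ 12.2 W

I₁ = 34.7 W · cos²(52°) = 13.15 W.
I₂ = I₁ · cos²(10°) = 13.15 · 0.9698 = 12.76 W.
I₃ = I₂ · cos²(9°) = 12.76 · 0.9755 = 12.44 W.
I₄ = I₃ · cos²(8°) = 12.44 · 0.9806 = 12.2 W.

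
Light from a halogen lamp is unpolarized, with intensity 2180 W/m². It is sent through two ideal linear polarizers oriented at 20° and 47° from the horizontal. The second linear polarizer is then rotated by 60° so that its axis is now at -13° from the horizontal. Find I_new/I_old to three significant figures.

Before rotation:
Unpolarized light through the first polarizer → I₁ = ½ I₀, now polarized at 20°.
I₂ = I₁ cos²(47° − 20°) = 0.5 I₀ · cos²(27°) = 0.3969 I₀.
After rotation:
Unpolarized light through the first polarizer → I₁ = ½ I₀, now polarized at 20°.
I₂ = I₁ cos²(-13° − 20°) = 0.5 I₀ · cos²(33°) = 0.3517 I₀.
Ratio = 0.3517 / 0.3969 = 0.886.

I_new/I_old ≈ 0.886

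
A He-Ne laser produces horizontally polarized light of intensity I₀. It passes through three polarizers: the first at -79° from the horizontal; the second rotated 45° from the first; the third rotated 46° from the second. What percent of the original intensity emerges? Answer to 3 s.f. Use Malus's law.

≈ 0.878%

By Malus's law, I₁ = I₀ cos²(-79° − 0°) = I₀ cos²(79°) = 0.03641 I₀.
I₂ = I₁ cos²(45°) = 0.03641 · 0.5 I₀ = 0.0182 I₀.
I₃ = I₂ cos²(46°) = 0.0182 · 0.4826 I₀ = 0.008784 I₀.
That is 0.8784% of the incident intensity.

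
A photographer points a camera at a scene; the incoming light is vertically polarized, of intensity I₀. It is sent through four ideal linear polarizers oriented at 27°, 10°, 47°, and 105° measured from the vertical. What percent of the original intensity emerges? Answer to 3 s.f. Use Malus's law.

≈ 13.0%

By Malus's law, I₁ = I₀ cos²(27° − 0°) = I₀ cos²(27°) = 0.7939 I₀.
I₂ = I₁ cos²(10° − 27°) = 0.7939 I₀ · cos²(17°) = 0.726 I₀.
I₃ = I₂ cos²(47° − 10°) = 0.726 I₀ · cos²(37°) = 0.4631 I₀.
I₄ = I₃ cos²(105° − 47°) = 0.4631 I₀ · cos²(58°) = 0.13 I₀.
That is 13% of the incident intensity.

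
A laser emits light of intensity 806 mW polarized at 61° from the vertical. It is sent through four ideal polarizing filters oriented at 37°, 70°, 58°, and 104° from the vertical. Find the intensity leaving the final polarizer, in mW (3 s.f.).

I ≈ 218 mW

I₁ = 806 mW · cos²(24°) = 672.7 mW.
I₂ = I₁ · cos²(33°) = 672.7 · 0.7034 = 473.1 mW.
I₃ = I₂ · cos²(12°) = 473.1 · 0.9568 = 452.7 mW.
I₄ = I₃ · cos²(46°) = 452.7 · 0.4826 = 218.4 mW.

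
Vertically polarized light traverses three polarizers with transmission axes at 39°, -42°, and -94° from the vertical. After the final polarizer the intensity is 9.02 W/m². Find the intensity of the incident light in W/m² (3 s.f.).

I₁ = I₀ cos²(39° − 0°) = I₀ cos²(39°) = 0.604 I₀.
I₂ = I₁ cos²(-42° − 39°) = 0.604 I₀ · cos²(81°) = 0.01478 I₀.
I₃ = I₂ cos²(-94° + 42°) = 0.01478 I₀ · cos²(52°) = 0.005602 I₀.
So 9.02 W/m² = 0.005602 I₀, giving I₀ = 9.02/0.005602 = 1610 W/m².

I₀ ≈ 1610 W/m²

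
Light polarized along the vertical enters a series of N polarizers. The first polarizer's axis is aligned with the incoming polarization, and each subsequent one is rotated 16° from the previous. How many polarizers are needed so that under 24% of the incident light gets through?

First polarizer is aligned with the polarization: full transmission.
Each further stage multiplies by cos²(16°) = 0.924.
After N polarizers: T = 0.924^(N−1). Require T < 0.24 ⇒ N−1 > ln(0.24)/ln(0.924) = 18.06, so N−1 ≥ 19 and N = 20.
Check: N=20 gives T = 0.2228 < 0.24; N=19 gives T = 0.2412.

N = 20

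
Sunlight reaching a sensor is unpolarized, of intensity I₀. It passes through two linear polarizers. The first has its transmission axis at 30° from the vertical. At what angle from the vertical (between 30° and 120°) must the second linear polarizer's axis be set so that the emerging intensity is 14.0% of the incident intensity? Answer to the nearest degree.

Unpolarized light through the first polarizer → I₁ = ½ I₀, now polarized at 30°.
Need I₂/I₀ = 0.14, so cos²(θ − 30°) = 0.14 / 0.5 = 0.28.
θ − 30° = arccos(√0.28) = 58.1°, giving θ ≈ 30 + 58.1 = 88.1°.

θ ≈ 88°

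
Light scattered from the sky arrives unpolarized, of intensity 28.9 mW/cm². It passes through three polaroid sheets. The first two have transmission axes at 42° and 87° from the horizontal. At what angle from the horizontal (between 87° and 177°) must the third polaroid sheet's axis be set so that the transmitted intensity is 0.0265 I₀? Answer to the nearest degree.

Unpolarized light through the first polarizer → I₁ = ½ I₀, now polarized at 42°.
I₂ = I₁ cos²(87° − 42°) = 0.5 I₀ · cos²(45°) = 0.25 I₀.
Need I₃/I₀ = 0.0265, so cos²(θ − 87°) = 0.0265 / 0.25 = 0.106.
θ − 87° = arccos(√0.106) = 71.0°, giving θ ≈ 87 + 71.0 = 158.0°.

θ ≈ 158°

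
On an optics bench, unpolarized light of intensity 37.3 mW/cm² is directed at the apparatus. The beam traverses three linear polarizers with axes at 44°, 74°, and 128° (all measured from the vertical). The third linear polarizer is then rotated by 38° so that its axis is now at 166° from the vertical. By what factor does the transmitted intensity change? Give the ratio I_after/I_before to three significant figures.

I_new/I_old ≈ 0.00353

Before rotation:
Unpolarized light through the first polarizer → I₁ = ½ I₀, now polarized at 44°.
I₂ = I₁ cos²(74° − 44°) = 0.5 I₀ · cos²(30°) = 0.375 I₀.
I₃ = I₂ cos²(128° − 74°) = 0.375 I₀ · cos²(54°) = 0.1296 I₀.
After rotation:
Unpolarized light through the first polarizer → I₁ = ½ I₀, now polarized at 44°.
I₂ = I₁ cos²(74° − 44°) = 0.5 I₀ · cos²(30°) = 0.375 I₀.
Angle between axes 2 and 3: 88°. I₃ = 0.375 I₀ · cos²(88°) = 0.0004567 I₀.
Ratio = 0.0004567 / 0.1296 = 0.003525.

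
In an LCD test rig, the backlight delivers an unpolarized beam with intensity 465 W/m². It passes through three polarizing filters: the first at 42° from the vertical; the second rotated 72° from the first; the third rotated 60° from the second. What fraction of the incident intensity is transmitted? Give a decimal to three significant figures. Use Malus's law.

I/I₀ ≈ 0.0119

Unpolarized light through the first polarizer → I₁ = 465 W/m²/2 = 232.5 W/m², polarized at 42°.
I₂ = I₁ · cos²(72°) = 232.5 · 0.09549 = 22.2 W/m².
I₃ = I₂ · cos²(60°) = 22.2 · 0.25 = 5.55 W/m².
Transmitted fraction = 0.01194.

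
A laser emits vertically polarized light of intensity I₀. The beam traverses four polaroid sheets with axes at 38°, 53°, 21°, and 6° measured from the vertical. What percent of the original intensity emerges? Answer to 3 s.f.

I₁ = I₀ cos²(38° − 0°) = I₀ cos²(38°) = 0.621 I₀.
I₂ = I₁ cos²(53° − 38°) = 0.621 I₀ · cos²(15°) = 0.5794 I₀.
I₃ = I₂ cos²(21° − 53°) = 0.5794 I₀ · cos²(32°) = 0.4167 I₀.
I₄ = I₃ cos²(6° − 21°) = 0.4167 I₀ · cos²(15°) = 0.3888 I₀.
That is 38.88% of the incident intensity.

≈ 38.9%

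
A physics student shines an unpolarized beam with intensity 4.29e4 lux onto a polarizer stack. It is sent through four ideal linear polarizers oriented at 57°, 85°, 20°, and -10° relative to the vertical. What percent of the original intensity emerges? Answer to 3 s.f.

Unpolarized light through the first polarizer → I₁ = 4.29e4 lux/2 = 2.145e+04 lux, polarized at 57°.
I₂ = I₁ · cos²(28°) = 2.145e+04 · 0.7796 = 1.672e+04 lux.
I₃ = I₂ · cos²(65°) = 1.672e+04 · 0.1786 = 2987 lux.
I₄ = I₃ · cos²(30°) = 2987 · 0.75 = 2240 lux.
That is 5.222% of the incident intensity.

≈ 5.22%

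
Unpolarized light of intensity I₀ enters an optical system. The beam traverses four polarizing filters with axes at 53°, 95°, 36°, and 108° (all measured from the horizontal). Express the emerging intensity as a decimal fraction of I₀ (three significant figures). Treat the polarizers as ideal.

≈ 0.00699 I₀

Unpolarized light through the first polarizer → I₁ = ½ I₀, now polarized at 53°.
I₂ = I₁ cos²(95° − 53°) = 0.5 I₀ · cos²(42°) = 0.2761 I₀.
I₃ = I₂ cos²(36° − 95°) = 0.2761 I₀ · cos²(59°) = 0.07325 I₀.
I₄ = I₃ cos²(108° − 36°) = 0.07325 I₀ · cos²(72°) = 0.006995 I₀.
Transmitted fraction = 0.006995.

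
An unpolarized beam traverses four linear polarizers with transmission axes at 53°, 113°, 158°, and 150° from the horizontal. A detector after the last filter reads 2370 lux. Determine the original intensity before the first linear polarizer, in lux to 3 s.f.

Unpolarized light through the first polarizer → I₁ = ½ I₀, now polarized at 53°.
I₂ = I₁ cos²(113° − 53°) = 0.5 I₀ · cos²(60°) = 0.125 I₀.
I₃ = I₂ cos²(158° − 113°) = 0.125 I₀ · cos²(45°) = 0.0625 I₀.
I₄ = I₃ cos²(150° − 158°) = 0.0625 I₀ · cos²(8°) = 0.06129 I₀.
So 2370 lux = 0.06129 I₀, giving I₀ = 2370/0.06129 = 3.867e+04 lux.

I₀ ≈ 3.87e4 lux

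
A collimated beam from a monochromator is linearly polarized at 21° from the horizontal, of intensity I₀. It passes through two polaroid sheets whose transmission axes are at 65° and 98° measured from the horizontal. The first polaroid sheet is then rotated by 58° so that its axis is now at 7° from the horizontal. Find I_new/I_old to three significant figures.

I_new/I_old ≈ 0.000788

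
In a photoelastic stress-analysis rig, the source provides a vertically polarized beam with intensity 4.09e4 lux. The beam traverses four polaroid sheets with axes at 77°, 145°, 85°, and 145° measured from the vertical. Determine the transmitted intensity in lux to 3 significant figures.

I₁ = 4.09e4 lux · cos²(77°) = 2070 lux.
I₂ = I₁ · cos²(68°) = 2070 · 0.1403 = 290.4 lux.
I₃ = I₂ · cos²(60°) = 290.4 · 0.25 = 72.61 lux.
I₄ = I₃ · cos²(60°) = 72.61 · 0.25 = 18.15 lux.

I ≈ 18.2 lux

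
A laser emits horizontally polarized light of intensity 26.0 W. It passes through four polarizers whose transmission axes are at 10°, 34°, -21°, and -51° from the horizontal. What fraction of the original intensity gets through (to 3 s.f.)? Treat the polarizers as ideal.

I/I₀ ≈ 0.200

I₁ = 26.0 W · cos²(10°) = 25.22 W.
I₂ = I₁ · cos²(24°) = 25.22 · 0.8346 = 21.04 W.
I₃ = I₂ · cos²(55°) = 21.04 · 0.329 = 6.923 W.
I₄ = I₃ · cos²(30°) = 6.923 · 0.75 = 5.193 W.
Transmitted fraction = 0.1997.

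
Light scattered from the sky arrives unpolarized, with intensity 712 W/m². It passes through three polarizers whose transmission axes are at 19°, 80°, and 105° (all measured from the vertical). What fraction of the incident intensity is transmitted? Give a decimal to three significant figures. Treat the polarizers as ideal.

I/I₀ ≈ 0.0965

Unpolarized light through the first polarizer → I₁ = 712 W/m²/2 = 356 W/m², polarized at 19°.
I₂ = I₁ · cos²(61°) = 356 · 0.235 = 83.67 W/m².
I₃ = I₂ · cos²(25°) = 83.67 · 0.8214 = 68.73 W/m².
Transmitted fraction = 0.09653.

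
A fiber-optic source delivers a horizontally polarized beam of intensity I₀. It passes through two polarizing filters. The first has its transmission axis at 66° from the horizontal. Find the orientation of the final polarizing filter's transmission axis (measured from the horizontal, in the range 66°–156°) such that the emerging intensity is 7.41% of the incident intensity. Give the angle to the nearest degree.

θ ≈ 114°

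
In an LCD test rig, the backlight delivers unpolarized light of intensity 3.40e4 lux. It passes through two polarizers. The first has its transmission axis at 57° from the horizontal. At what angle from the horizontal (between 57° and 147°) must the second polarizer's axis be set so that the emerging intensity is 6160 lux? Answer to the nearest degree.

θ ≈ 110°

Unpolarized light through the first polarizer → I₁ = ½ I₀, now polarized at 57°.
Target fraction: 6160 / 3.40e4 lux = 0.1812 of I₀.
Need I₂/I₀ = 0.1812, so cos²(θ − 57°) = 0.1812 / 0.5 = 0.3624.
θ − 57° = arccos(√0.3624) = 53.0°, giving θ ≈ 57 + 53.0 = 110.0°.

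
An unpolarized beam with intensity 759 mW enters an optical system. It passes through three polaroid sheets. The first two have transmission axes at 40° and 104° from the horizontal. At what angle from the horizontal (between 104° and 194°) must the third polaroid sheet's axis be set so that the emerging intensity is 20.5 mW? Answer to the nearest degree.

θ ≈ 162°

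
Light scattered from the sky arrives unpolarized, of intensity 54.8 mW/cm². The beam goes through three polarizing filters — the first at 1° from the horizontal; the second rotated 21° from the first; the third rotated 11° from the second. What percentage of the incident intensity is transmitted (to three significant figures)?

≈ 42.0%

Unpolarized light through the first polarizer → I₁ = 54.8 mW/cm²/2 = 27.4 mW/cm², polarized at 1°.
I₂ = I₁ · cos²(21°) = 27.4 · 0.8716 = 23.88 mW/cm².
I₃ = I₂ · cos²(11°) = 23.88 · 0.9636 = 23.01 mW/cm².
That is 41.99% of the incident intensity.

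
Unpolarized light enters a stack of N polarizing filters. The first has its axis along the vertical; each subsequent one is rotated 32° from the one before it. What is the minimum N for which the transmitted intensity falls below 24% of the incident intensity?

First polarizer halves the unpolarized light: factor 1/2.
Each further stage multiplies by cos²(32°) = 0.7192.
After N polarizers: T = 0.5·0.7192^(N−1). Require T < 0.24 ⇒ N−1 > ln(0.24/0.5)/ln(0.7192) = 2.23, so N−1 ≥ 3 and N = 4.
Check: N=4 gives T = 0.186 < 0.24; N=3 gives T = 0.2586.

N = 4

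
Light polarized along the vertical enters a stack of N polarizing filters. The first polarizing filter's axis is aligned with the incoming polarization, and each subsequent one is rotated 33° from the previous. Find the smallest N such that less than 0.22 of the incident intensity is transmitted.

N = 6

First polarizer is aligned with the polarization: full transmission.
Each further stage multiplies by cos²(33°) = 0.7034.
After N polarizers: T = 0.7034^(N−1). Require T < 0.22 ⇒ N−1 > ln(0.22)/ln(0.7034) = 4.30, so N−1 ≥ 5 and N = 6.
Check: N=6 gives T = 0.1722 < 0.22; N=5 gives T = 0.2448.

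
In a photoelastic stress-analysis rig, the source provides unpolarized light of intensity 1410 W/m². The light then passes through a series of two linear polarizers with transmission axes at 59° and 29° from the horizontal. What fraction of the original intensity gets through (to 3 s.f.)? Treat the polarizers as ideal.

Unpolarized light through the first polarizer → I₁ = 1410 W/m²/2 = 705 W/m², polarized at 59°.
I₂ = I₁ · cos²(30°) = 705 · 0.75 = 528.8 W/m².
Transmitted fraction = 0.375.

I/I₀ ≈ 0.375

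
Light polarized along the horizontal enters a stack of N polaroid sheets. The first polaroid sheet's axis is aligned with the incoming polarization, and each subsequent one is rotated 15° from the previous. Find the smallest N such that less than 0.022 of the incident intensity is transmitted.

N = 57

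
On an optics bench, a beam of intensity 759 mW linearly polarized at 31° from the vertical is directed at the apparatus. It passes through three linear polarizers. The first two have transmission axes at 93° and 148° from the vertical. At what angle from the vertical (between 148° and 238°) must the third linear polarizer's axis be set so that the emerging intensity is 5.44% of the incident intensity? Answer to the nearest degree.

By Malus's law, I₁ = I₀ cos²(93° − 31°) = I₀ cos²(62°) = 0.2204 I₀.
I₂ = I₁ cos²(148° − 93°) = 0.2204 I₀ · cos²(55°) = 0.07251 I₀.
Need I₃/I₀ = 0.0544, so cos²(θ − 148°) = 0.0544 / 0.07251 = 0.7502.
θ − 148° = arccos(√0.7502) = 30.0°, giving θ ≈ 148 + 30.0 = 178.0°.

θ ≈ 178°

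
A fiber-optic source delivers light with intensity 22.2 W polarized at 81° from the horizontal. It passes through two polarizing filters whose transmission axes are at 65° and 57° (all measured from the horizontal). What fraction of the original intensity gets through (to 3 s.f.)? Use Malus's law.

By Malus's law, I₁ = 22.2 W · cos²(16°) = 20.51 W.
I₂ = I₁ · cos²(8°) = 20.51 · 0.9806 = 20.12 W.
Transmitted fraction = 0.9061.

I/I₀ ≈ 0.906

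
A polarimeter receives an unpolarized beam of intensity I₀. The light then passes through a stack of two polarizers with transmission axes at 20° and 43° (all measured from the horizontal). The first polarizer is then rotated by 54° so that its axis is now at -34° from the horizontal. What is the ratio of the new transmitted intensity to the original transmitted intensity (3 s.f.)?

I_new/I_old ≈ 0.0597

Before rotation:
Unpolarized light through the first polarizer → I₁ = ½ I₀, now polarized at 20°.
I₂ = I₁ cos²(43° − 20°) = 0.5 I₀ · cos²(23°) = 0.4237 I₀.
After rotation:
Unpolarized light through the first polarizer → I₁ = ½ I₀, now polarized at -34°.
I₂ = I₁ cos²(43° + 34°) = 0.5 I₀ · cos²(77°) = 0.0253 I₀.
Ratio = 0.0253 / 0.4237 = 0.05972.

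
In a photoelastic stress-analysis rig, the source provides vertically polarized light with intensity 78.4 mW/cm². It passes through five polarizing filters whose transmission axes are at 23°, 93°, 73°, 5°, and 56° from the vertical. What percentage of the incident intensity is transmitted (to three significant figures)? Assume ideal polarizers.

≈ 0.486%

I₁ = 78.4 mW/cm² · cos²(23°) = 66.43 mW/cm².
I₂ = I₁ · cos²(70°) = 66.43 · 0.117 = 7.771 mW/cm².
I₃ = I₂ · cos²(20°) = 7.771 · 0.883 = 6.862 mW/cm².
I₄ = I₃ · cos²(68°) = 6.862 · 0.1403 = 0.9629 mW/cm².
I₅ = I₄ · cos²(51°) = 0.9629 · 0.396 = 0.3814 mW/cm².
That is 0.4864% of the incident intensity.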